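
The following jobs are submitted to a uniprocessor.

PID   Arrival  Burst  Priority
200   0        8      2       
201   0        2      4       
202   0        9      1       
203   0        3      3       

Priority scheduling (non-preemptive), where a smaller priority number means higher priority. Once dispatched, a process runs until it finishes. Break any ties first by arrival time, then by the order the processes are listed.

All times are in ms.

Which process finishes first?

202

Schedule: | 202 0-9 | 200 9-17 | 203 17-20 | 201 20-22 |
Completion: 200=17  201=22  202=9  203=20
Finish order: 202 → 200 → 203 → 201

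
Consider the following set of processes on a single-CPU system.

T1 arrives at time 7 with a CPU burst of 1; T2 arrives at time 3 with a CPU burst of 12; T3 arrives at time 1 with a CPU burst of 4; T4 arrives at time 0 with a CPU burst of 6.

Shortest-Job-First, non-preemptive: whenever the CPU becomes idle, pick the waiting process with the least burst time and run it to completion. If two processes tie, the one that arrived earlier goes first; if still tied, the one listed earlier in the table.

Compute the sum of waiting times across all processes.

Gantt: | T4 0-6 | T3 6-10 | T1 10-11 | T2 11-23 |
Completion: T1=11  T2=23  T3=10  T4=6
Turnaround (C−A): T1=4  T2=20  T3=9  T4=6
Waiting = turnaround − burst: T1=3, T2=8, T3=5, T4=0
Total waiting = 3 + 8 + 5 + 0 = 16

16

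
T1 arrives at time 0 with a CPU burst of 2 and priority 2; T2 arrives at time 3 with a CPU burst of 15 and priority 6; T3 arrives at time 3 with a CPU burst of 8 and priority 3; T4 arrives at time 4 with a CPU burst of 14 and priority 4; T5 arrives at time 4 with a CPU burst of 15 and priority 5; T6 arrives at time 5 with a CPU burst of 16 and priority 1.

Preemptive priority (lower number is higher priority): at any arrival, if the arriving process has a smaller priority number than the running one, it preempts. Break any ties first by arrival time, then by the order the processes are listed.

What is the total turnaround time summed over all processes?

Timeline: | T1 0-2 | idle 2-3 | T3 3-5 | T6 5-21 | T3 21-27 | T4 27-41 | T5 41-56 | T2 56-71 |
Completion: T1=2  T2=71  T3=27  T4=41  T5=56  T6=21
Turnaround = completion − arrival: T1=2, T2=68, T3=24, T4=37, T5=52, T6=16
Total turnaround = 2 + 68 + 24 + 37 + 52 + 16 = 199

199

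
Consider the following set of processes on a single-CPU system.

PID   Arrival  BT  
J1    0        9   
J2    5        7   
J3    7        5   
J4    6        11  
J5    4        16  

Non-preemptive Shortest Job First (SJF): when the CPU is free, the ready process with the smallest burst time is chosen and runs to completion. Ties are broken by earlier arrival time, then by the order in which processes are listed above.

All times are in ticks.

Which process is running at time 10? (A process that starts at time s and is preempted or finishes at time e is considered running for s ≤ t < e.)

J3

Schedule: | J1 0-9 | J3 9-14 | J2 14-21 | J4 21-32 | J5 32-48 |
Completion: J1=9  J2=21  J3=14  J4=32  J5=48
Turnaround (C−A): J1=9  J2=16  J3=7  J4=26  J5=44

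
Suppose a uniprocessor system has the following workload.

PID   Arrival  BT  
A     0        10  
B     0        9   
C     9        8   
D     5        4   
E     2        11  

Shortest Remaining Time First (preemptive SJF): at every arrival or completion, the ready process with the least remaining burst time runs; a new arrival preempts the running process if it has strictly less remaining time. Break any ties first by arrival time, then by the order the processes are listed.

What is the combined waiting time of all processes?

58

Schedule: | B 0-9 | D 9-13 | C 13-21 | A 21-31 | E 31-42 |
Completion: A=31  B=9  C=21  D=13  E=42
Waiting = turnaround − burst: A=21, B=0, C=4, D=4, E=29
Total waiting = 21 + 0 + 4 + 4 + 29 = 58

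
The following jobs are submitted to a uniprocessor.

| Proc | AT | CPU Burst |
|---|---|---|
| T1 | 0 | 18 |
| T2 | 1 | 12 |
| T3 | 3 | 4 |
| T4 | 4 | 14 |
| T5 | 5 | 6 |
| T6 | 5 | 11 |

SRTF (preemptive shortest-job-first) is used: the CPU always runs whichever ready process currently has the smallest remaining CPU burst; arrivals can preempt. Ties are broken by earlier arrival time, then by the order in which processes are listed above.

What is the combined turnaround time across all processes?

Timeline: | T1 0-1 | T2 1-3 | T3 3-7 | T5 7-13 | T2 13-23 | T6 23-34 | T4 34-48 | T1 48-65 |
Completion: T1=65  T2=23  T3=7  T4=48  T5=13  T6=34
Turnaround (C−A): T1=65  T2=22  T3=4  T4=44  T5=8  T6=29
Turnaround = completion − arrival: T1=65, T2=22, T3=4, T4=44, T5=8, T6=29
Total turnaround = 65 + 22 + 4 + 44 + 8 + 29 = 172

172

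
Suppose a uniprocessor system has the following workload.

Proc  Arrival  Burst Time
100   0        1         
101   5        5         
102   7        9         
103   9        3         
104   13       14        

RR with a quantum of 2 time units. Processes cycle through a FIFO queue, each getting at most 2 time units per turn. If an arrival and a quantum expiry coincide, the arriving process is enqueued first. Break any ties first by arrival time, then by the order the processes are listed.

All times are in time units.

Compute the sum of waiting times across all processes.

34

Schedule: | 100 0-1 | idle 1-5 | 101 5-7 | 102 7-9 | 101 9-11 | 103 11-13 | 102 13-15 | 101 15-16 | 104 16-18 | 103 18-19 | 102 19-21 | 104 21-23 | 102 23-25 | 104 25-27 | 102 27-28 | 104 28-36 |
Completion: 100=1  101=16  102=28  103=19  104=36
Turnaround (C−A): 100=1  101=11  102=21  103=10  104=23
Waiting = turnaround − burst: 100=0, 101=6, 102=12, 103=7, 104=9
Total waiting = 0 + 6 + 12 + 7 + 9 = 34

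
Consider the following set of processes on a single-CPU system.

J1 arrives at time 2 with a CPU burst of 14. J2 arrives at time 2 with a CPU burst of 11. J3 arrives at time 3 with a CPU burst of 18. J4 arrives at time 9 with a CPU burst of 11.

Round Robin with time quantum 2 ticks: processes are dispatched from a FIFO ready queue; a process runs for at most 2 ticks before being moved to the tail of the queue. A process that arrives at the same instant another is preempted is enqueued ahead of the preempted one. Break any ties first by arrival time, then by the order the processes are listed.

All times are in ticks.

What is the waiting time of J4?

Timeline: | idle 0-2 | J1 2-4 | J2 4-6 | J3 6-8 | J1 8-10 | J2 10-12 | J3 12-14 | J4 14-16 | J1 16-18 | J2 18-20 | J3 20-22 | J4 22-24 | J1 24-26 | J2 26-28 | J3 28-30 | J4 30-32 | J1 32-34 | J2 34-36 | J3 36-38 | J4 38-40 | J1 40-42 | J2 42-43 | J3 43-45 | J4 45-47 | J1 47-49 | J3 49-51 | J4 51-52 | J3 52-56 |
Completion: J1=49  J2=43  J3=56  J4=52
Waiting(J4) = turnaround − burst = 43 − 11 = 32

32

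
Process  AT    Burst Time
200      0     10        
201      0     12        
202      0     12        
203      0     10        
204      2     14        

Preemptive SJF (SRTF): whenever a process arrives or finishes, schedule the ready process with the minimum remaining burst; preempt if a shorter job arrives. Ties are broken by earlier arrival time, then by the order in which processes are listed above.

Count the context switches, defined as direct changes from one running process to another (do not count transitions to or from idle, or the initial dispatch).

Timeline: | 200 0-10 | 203 10-20 | 201 20-32 | 202 32-44 | 204 44-58 |
Completion: 200=10  201=32  202=44  203=20  204=58
Turnaround (C−A): 200=10  201=32  202=44  203=20  204=56

4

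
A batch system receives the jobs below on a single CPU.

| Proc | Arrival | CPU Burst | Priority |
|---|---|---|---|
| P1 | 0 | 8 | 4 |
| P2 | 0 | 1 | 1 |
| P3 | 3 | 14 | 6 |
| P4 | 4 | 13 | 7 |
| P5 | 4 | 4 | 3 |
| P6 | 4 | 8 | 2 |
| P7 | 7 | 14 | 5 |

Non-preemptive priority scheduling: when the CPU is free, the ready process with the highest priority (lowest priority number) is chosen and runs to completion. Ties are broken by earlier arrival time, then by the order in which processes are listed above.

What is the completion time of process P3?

Schedule: | P2 0-1 | P1 1-9 | P6 9-17 | P5 17-21 | P7 21-35 | P3 35-49 | P4 49-62 |
Completion: P1=9  P2=1  P3=49  P4=62  P5=21  P6=17  P7=35
Turnaround (C−A): P1=9  P2=1  P3=46  P4=58  P5=17  P6=13  P7=28

49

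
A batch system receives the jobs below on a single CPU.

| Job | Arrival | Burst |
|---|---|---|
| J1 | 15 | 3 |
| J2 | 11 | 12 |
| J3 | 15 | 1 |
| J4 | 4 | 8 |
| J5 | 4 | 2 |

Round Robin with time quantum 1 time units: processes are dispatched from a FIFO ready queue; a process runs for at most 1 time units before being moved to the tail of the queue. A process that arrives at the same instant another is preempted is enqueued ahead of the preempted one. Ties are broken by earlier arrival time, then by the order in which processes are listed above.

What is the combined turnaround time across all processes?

Schedule: | idle 0-4 | J4 4-5 | J5 5-6 | J4 6-7 | J5 7-8 | J4 8-11 | J2 11-12 | J4 12-13 | J2 13-14 | J4 14-15 | J2 15-16 | J1 16-17 | J3 17-18 | J4 18-19 | J2 19-20 | J1 20-21 | J2 21-22 | J1 22-23 | J2 23-30 |
Completion: J1=23  J2=30  J3=18  J4=19  J5=8
Turnaround (C−A): J1=8  J2=19  J3=3  J4=15  J5=4
Turnaround = completion − arrival: J1=8, J2=19, J3=3, J4=15, J5=4
Total turnaround = 8 + 19 + 3 + 15 + 4 = 49

49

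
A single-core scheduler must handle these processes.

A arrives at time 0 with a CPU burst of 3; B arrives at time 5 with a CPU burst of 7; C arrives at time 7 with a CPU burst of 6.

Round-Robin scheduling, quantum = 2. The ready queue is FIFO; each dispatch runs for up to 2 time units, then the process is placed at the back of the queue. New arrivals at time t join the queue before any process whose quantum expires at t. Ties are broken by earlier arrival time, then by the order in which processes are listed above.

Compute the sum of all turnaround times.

Timeline: | A 0-3 | idle 3-5 | B 5-7 | C 7-9 | B 9-11 | C 11-13 | B 13-15 | C 15-17 | B 17-18 |
Completion: A=3  B=18  C=17
Turnaround = completion − arrival: A=3, B=13, C=10
Total turnaround = 3 + 13 + 10 = 26

26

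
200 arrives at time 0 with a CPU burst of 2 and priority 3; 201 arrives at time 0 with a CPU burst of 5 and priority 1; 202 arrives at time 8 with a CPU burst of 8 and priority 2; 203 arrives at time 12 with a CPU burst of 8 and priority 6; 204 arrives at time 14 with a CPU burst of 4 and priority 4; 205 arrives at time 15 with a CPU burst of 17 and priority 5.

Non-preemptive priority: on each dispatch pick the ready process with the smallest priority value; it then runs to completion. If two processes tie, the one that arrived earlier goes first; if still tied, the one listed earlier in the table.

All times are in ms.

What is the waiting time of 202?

Schedule: | 201 0-5 | 200 5-7 | idle 7-8 | 202 8-16 | 204 16-20 | 205 20-37 | 203 37-45 |
Completion: 200=7  201=5  202=16  203=45  204=20  205=37
Turnaround (C−A): 200=7  201=5  202=8  203=33  204=6  205=22
Waiting(202) = turnaround − burst = 8 − 8 = 0

0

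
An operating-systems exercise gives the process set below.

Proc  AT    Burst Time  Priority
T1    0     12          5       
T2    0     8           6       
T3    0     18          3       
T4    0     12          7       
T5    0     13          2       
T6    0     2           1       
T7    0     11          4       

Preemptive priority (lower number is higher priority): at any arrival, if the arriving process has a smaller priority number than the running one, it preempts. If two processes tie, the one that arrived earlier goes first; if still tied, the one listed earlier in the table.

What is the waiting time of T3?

Gantt: | T6 0-2 | T5 2-15 | T3 15-33 | T7 33-44 | T1 44-56 | T2 56-64 | T4 64-76 |
Completion: T1=56  T2=64  T3=33  T4=76  T5=15  T6=2  T7=44
Turnaround (C−A): T1=56  T2=64  T3=33  T4=76  T5=15  T6=2  T7=44
Waiting(T3) = turnaround − burst = 33 − 18 = 15

15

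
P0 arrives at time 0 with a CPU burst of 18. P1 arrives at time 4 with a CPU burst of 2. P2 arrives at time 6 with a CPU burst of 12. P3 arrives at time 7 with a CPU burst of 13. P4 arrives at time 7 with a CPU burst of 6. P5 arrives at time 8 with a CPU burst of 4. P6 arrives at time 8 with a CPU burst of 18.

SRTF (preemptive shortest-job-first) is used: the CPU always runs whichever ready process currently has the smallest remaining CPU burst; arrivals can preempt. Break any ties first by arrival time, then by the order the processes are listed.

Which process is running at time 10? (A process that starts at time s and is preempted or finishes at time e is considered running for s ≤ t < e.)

P5

Gantt: | P0 0-4 | P1 4-6 | P2 6-7 | P4 7-8 | P5 8-12 | P4 12-17 | P2 17-28 | P3 28-41 | P0 41-55 | P6 55-73 |
Completion: P0=55  P1=6  P2=28  P3=41  P4=17  P5=12  P6=73
Turnaround (C−A): P0=55  P1=2  P2=22  P3=34  P4=10  P5=4  P6=65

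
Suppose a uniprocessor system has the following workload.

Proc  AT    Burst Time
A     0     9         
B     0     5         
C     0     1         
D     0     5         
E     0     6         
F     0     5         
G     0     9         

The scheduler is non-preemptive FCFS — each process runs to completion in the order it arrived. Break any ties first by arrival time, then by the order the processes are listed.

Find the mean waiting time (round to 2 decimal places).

16.43

Schedule: | A 0-9 | B 9-14 | C 14-15 | D 15-20 | E 20-26 | F 26-31 | G 31-40 |
Completion: A=9  B=14  C=15  D=20  E=26  F=31  G=40
Turnaround (C−A): A=9  B=14  C=15  D=20  E=26  F=31  G=40
Waiting times: A=0, B=9, C=14, D=15, E=20, F=26, G=31
Average waiting = (0+9+14+15+20+26+31) / 7 = 115/7 = 16.43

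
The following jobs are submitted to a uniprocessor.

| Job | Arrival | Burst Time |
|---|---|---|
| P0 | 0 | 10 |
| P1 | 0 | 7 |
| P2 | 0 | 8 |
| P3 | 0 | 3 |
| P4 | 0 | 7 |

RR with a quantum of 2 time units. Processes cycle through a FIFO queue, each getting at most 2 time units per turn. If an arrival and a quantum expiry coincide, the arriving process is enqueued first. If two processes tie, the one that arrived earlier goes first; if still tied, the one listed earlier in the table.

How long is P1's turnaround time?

30

Gantt: | P0 0-2 | P1 2-4 | P2 4-6 | P3 6-8 | P4 8-10 | P0 10-12 | P1 12-14 | P2 14-16 | P3 16-17 | P4 17-19 | P0 19-21 | P1 21-23 | P2 23-25 | P4 25-27 | P0 27-29 | P1 29-30 | P2 30-32 | P4 32-33 | P0 33-35 |
Completion: P0=35  P1=30  P2=32  P3=17  P4=33
Turnaround(P1) = completion − arrival = 30 − 0 = 30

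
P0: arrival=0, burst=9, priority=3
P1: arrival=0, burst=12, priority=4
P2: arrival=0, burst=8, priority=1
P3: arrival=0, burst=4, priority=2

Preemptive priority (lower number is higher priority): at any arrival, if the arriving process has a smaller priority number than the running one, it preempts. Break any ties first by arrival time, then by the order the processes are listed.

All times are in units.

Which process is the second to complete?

P3

Timeline: | P2 0-8 | P3 8-12 | P0 12-21 | P1 21-33 |
Completion: P0=21  P1=33  P2=8  P3=12
Finish order: P2 → P3 → P0 → P1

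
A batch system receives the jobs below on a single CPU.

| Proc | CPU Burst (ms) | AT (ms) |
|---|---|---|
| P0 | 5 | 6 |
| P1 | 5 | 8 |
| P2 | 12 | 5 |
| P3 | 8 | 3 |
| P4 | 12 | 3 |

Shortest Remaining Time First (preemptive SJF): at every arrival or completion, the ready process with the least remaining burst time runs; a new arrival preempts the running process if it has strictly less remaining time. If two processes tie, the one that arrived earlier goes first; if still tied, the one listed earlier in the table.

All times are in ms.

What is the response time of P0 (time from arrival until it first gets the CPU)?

Gantt: | idle 0-3 | P3 3-11 | P0 11-16 | P1 16-21 | P4 21-33 | P2 33-45 |
Completion: P0=16  P1=21  P2=45  P3=11  P4=33
Turnaround (C−A): P0=10  P1=13  P2=40  P3=8  P4=30
Response(P0) = first start − arrival = 11 − 6 = 5

5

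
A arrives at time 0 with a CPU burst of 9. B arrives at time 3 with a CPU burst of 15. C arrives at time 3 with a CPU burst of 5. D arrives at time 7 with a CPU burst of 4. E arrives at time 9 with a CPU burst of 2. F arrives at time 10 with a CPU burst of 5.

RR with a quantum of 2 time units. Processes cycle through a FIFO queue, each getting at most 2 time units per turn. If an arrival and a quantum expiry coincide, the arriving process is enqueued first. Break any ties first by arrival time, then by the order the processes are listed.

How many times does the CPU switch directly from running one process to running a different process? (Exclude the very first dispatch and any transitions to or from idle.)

Schedule: | A 0-4 | B 4-6 | C 6-8 | A 8-10 | B 10-12 | D 12-14 | C 14-16 | E 16-18 | F 18-20 | A 20-22 | B 22-24 | D 24-26 | C 26-27 | F 27-29 | A 29-30 | B 30-32 | F 32-33 | B 33-40 |
Completion: A=30  B=40  C=27  D=26  E=18  F=33
Turnaround (C−A): A=30  B=37  C=24  D=19  E=9  F=23

17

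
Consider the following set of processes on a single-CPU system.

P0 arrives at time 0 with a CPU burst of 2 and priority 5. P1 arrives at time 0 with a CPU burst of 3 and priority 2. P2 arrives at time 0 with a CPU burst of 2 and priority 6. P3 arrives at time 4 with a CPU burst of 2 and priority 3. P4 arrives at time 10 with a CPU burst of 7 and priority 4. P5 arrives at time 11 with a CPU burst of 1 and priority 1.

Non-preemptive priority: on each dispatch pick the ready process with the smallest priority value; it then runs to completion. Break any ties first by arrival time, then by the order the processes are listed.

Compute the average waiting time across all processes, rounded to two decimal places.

2.83

Schedule: | P1 0-3 | P0 3-5 | P3 5-7 | P2 7-9 | idle 9-10 | P4 10-17 | P5 17-18 |
Completion: P0=5  P1=3  P2=9  P3=7  P4=17  P5=18
Waiting times: P0=3, P1=0, P2=7, P3=1, P4=0, P5=6
Average waiting = (3+0+7+1+0+6) / 6 = 17/6 = 2.83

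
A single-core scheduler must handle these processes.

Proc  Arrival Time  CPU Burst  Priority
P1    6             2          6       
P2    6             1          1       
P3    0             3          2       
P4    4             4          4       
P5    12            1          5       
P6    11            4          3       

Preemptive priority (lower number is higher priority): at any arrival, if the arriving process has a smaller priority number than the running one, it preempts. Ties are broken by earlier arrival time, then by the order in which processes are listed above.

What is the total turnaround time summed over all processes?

Schedule: | P3 0-3 | idle 3-4 | P4 4-6 | P2 6-7 | P4 7-9 | P1 9-11 | P6 11-15 | P5 15-16 |
Completion: P1=11  P2=7  P3=3  P4=9  P5=16  P6=15
Turnaround = completion − arrival: P1=5, P2=1, P3=3, P4=5, P5=4, P6=4
Total turnaround = 5 + 1 + 3 + 5 + 4 + 4 = 22

22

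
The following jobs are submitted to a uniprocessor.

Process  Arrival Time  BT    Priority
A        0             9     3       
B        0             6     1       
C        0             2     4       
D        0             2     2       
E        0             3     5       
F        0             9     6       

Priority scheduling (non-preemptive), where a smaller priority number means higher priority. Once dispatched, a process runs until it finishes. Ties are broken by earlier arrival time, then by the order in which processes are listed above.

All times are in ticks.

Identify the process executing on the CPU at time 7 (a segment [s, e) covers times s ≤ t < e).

Gantt: | B 0-6 | D 6-8 | A 8-17 | C 17-19 | E 19-22 | F 22-31 |
Completion: A=17  B=6  C=19  D=8  E=22  F=31

D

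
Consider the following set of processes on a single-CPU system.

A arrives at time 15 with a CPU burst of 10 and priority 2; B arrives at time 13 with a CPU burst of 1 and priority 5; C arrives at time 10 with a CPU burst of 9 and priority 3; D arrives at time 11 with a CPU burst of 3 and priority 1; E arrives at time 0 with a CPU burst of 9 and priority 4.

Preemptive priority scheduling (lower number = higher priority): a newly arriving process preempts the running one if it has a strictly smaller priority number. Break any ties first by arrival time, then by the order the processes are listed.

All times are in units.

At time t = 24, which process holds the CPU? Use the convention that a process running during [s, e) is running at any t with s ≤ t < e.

Schedule: | E 0-9 | idle 9-10 | C 10-11 | D 11-14 | C 14-15 | A 15-25 | C 25-32 | B 32-33 |
Completion: A=25  B=33  C=32  D=14  E=9
Turnaround (C−A): A=10  B=20  C=22  D=3  E=9

A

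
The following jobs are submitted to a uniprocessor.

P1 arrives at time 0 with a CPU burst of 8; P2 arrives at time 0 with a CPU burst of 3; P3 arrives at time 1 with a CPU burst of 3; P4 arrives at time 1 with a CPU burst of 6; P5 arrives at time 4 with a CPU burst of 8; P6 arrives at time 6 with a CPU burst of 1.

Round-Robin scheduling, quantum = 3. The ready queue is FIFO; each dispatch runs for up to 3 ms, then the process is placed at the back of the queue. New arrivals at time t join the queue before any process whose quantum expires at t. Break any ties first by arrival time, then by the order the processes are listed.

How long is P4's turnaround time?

21

Timeline: | P1 0-3 | P2 3-6 | P3 6-9 | P4 9-12 | P1 12-15 | P5 15-18 | P6 18-19 | P4 19-22 | P1 22-24 | P5 24-29 |
Completion: P1=24  P2=6  P3=9  P4=22  P5=29  P6=19
Turnaround (C−A): P1=24  P2=6  P3=8  P4=21  P5=25  P6=13
Turnaround(P4) = completion − arrival = 22 − 1 = 21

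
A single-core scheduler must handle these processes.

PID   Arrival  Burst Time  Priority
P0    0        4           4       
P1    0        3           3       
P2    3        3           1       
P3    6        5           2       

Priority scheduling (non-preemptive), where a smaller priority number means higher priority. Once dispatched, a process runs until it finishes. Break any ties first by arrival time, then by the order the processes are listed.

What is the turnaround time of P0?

15

Gantt: | P1 0-3 | P2 3-6 | P3 6-11 | P0 11-15 |
Completion: P0=15  P1=3  P2=6  P3=11
Turnaround(P0) = completion − arrival = 15 − 0 = 15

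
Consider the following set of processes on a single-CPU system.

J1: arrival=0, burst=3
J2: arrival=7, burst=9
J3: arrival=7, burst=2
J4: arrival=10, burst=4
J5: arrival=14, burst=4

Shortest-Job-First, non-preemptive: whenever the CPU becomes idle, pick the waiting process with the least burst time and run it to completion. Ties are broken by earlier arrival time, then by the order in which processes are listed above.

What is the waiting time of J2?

2

Timeline: | J1 0-3 | idle 3-7 | J3 7-9 | J2 9-18 | J4 18-22 | J5 22-26 |
Completion: J1=3  J2=18  J3=9  J4=22  J5=26
Waiting(J2) = turnaround − burst = 11 − 9 = 2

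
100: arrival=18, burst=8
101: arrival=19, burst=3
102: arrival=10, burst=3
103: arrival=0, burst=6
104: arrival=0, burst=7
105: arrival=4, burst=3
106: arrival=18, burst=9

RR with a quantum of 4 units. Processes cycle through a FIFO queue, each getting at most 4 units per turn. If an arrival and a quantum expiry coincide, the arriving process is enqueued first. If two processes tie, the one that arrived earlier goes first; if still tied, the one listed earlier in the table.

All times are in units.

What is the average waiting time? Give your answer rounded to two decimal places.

Timeline: | 103 0-4 | 104 4-8 | 105 8-11 | 103 11-13 | 104 13-16 | 102 16-19 | 100 19-23 | 106 23-27 | 101 27-30 | 100 30-34 | 106 34-39 |
Completion: 100=34  101=30  102=19  103=13  104=16  105=11  106=39
Waiting times: 100=8, 101=8, 102=6, 103=7, 104=9, 105=4, 106=12
Average waiting = (8+8+6+7+9+4+12) / 7 = 54/7 = 7.71

7.71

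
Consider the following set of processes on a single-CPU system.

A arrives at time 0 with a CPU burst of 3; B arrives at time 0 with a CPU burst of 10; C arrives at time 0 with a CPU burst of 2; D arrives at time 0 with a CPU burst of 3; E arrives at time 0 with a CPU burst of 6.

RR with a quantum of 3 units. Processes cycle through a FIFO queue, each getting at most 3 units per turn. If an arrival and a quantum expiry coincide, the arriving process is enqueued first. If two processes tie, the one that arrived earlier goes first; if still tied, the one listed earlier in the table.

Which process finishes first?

A

Gantt: | A 0-3 | B 3-6 | C 6-8 | D 8-11 | E 11-14 | B 14-17 | E 17-20 | B 20-24 |
Completion: A=3  B=24  C=8  D=11  E=20
Turnaround (C−A): A=3  B=24  C=8  D=11  E=20
Finish order: A → C → D → E → B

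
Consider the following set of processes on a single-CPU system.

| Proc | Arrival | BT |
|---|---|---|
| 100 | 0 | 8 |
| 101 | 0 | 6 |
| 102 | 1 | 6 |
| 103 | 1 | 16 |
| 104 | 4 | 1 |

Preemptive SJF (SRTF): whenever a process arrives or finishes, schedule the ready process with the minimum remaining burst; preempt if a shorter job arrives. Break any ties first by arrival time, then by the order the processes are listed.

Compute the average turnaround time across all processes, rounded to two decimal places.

15.40

Gantt: | 101 0-4 | 104 4-5 | 101 5-7 | 102 7-13 | 100 13-21 | 103 21-37 |
Completion: 100=21  101=7  102=13  103=37  104=5
Turnaround times: 100=21, 101=7, 102=12, 103=36, 104=1
Average turnaround = (21+7+12+36+1) / 5 = 77/5 = 15.40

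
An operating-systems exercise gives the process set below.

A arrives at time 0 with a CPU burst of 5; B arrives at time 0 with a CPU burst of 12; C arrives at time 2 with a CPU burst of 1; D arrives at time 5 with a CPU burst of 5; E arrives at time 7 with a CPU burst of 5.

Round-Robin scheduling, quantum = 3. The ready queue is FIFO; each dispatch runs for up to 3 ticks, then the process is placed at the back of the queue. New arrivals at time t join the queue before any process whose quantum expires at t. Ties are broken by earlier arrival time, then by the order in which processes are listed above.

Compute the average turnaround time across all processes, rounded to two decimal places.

15.00

Timeline: | A 0-3 | B 3-6 | C 6-7 | A 7-9 | D 9-12 | B 12-15 | E 15-18 | D 18-20 | B 20-23 | E 23-25 | B 25-28 |
Completion: A=9  B=28  C=7  D=20  E=25
Turnaround times: A=9, B=28, C=5, D=15, E=18
Average turnaround = (9+28+5+15+18) / 5 = 75/5 = 15.00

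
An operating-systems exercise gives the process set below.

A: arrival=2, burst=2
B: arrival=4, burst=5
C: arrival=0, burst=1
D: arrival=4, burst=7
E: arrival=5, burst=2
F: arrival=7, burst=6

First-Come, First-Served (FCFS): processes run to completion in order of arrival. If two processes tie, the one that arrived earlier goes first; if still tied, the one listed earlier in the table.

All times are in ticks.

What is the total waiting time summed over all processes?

Timeline: | C 0-1 | idle 1-2 | A 2-4 | B 4-9 | D 9-16 | E 16-18 | F 18-24 |
Completion: A=4  B=9  C=1  D=16  E=18  F=24
Waiting = turnaround − burst: A=0, B=0, C=0, D=5, E=11, F=11
Total waiting = 0 + 0 + 0 + 5 + 11 + 11 = 27

27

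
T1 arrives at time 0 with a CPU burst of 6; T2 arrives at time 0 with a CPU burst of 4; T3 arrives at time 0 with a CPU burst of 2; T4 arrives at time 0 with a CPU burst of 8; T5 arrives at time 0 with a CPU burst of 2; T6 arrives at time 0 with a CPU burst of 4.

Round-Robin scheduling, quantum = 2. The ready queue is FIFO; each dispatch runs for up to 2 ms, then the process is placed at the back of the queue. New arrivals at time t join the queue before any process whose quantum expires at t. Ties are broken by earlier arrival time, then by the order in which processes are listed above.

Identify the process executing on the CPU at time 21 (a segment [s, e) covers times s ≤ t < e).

T1

Gantt: | T1 0-2 | T2 2-4 | T3 4-6 | T4 6-8 | T5 8-10 | T6 10-12 | T1 12-14 | T2 14-16 | T4 16-18 | T6 18-20 | T1 20-22 | T4 22-26 |
Completion: T1=22  T2=16  T3=6  T4=26  T5=10  T6=20
Turnaround (C−A): T1=22  T2=16  T3=6  T4=26  T5=10  T6=20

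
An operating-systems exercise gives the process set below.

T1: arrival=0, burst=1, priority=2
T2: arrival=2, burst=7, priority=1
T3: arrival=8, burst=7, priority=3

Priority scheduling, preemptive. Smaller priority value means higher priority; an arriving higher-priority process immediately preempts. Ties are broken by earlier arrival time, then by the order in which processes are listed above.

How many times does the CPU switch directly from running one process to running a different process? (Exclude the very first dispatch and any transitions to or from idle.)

Timeline: | T1 0-1 | idle 1-2 | T2 2-9 | T3 9-16 |
Completion: T1=1  T2=9  T3=16
Turnaround (C−A): T1=1  T2=7  T3=8

1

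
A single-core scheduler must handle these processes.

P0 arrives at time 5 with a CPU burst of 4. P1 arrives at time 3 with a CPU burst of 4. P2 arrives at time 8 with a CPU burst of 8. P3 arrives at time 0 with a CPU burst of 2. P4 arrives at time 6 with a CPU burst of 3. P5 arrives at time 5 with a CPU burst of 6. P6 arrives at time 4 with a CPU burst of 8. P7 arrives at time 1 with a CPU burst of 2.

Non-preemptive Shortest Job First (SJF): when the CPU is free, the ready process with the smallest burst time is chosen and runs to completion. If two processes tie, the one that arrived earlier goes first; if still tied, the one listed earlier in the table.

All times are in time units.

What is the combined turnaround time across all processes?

95

Schedule: | P3 0-2 | P7 2-4 | P1 4-8 | P4 8-11 | P0 11-15 | P5 15-21 | P6 21-29 | P2 29-37 |
Completion: P0=15  P1=8  P2=37  P3=2  P4=11  P5=21  P6=29  P7=4
Turnaround (C−A): P0=10  P1=5  P2=29  P3=2  P4=5  P5=16  P6=25  P7=3
Turnaround = completion − arrival: P0=10, P1=5, P2=29, P3=2, P4=5, P5=16, P6=25, P7=3
Total turnaround = 10 + 5 + 29 + 2 + 5 + 16 + 25 + 3 = 95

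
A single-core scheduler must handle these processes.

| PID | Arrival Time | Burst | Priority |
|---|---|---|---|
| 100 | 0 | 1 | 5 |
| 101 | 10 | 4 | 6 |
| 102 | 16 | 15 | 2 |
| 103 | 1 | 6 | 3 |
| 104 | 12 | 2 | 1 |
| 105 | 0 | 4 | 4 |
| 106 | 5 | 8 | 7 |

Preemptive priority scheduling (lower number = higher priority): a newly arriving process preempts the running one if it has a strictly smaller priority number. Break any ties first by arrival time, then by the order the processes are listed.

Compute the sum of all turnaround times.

101

Timeline: | 105 0-1 | 103 1-7 | 105 7-10 | 100 10-11 | 101 11-12 | 104 12-14 | 101 14-16 | 102 16-31 | 101 31-32 | 106 32-40 |
Completion: 100=11  101=32  102=31  103=7  104=14  105=10  106=40
Turnaround (C−A): 100=11  101=22  102=15  103=6  104=2  105=10  106=35
Turnaround = completion − arrival: 100=11, 101=22, 102=15, 103=6, 104=2, 105=10, 106=35
Total turnaround = 11 + 22 + 15 + 6 + 2 + 10 + 35 = 101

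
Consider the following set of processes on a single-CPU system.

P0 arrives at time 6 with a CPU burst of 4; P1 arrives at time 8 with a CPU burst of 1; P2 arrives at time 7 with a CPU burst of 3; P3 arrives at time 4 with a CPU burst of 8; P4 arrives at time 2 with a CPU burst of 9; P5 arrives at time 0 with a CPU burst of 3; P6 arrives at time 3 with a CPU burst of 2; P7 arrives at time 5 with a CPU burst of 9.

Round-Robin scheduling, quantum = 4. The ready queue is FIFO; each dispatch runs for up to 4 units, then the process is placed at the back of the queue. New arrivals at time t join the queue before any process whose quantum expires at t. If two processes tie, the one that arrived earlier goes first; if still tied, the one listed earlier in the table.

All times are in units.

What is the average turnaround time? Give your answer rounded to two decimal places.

20.13

Gantt: | P5 0-3 | P4 3-7 | P6 7-9 | P3 9-13 | P7 13-17 | P0 17-21 | P2 21-24 | P4 24-28 | P1 28-29 | P3 29-33 | P7 33-37 | P4 37-38 | P7 38-39 |
Completion: P0=21  P1=29  P2=24  P3=33  P4=38  P5=3  P6=9  P7=39
Turnaround times: P0=15, P1=21, P2=17, P3=29, P4=36, P5=3, P6=6, P7=34
Average turnaround = (15+21+17+29+36+3+6+34) / 8 = 161/8 = 20.13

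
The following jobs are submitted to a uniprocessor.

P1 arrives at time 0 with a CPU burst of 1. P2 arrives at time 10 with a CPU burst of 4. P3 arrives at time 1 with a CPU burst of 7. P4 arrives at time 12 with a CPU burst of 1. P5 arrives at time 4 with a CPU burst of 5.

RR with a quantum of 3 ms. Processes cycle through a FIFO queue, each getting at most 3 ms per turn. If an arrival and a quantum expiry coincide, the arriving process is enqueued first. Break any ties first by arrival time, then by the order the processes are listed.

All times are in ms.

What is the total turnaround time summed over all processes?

37

Gantt: | P1 0-1 | P3 1-4 | P5 4-7 | P3 7-10 | P5 10-12 | P2 12-15 | P3 15-16 | P4 16-17 | P2 17-18 |
Completion: P1=1  P2=18  P3=16  P4=17  P5=12
Turnaround (C−A): P1=1  P2=8  P3=15  P4=5  P5=8
Turnaround = completion − arrival: P1=1, P2=8, P3=15, P4=5, P5=8
Total turnaround = 1 + 8 + 15 + 5 + 8 = 37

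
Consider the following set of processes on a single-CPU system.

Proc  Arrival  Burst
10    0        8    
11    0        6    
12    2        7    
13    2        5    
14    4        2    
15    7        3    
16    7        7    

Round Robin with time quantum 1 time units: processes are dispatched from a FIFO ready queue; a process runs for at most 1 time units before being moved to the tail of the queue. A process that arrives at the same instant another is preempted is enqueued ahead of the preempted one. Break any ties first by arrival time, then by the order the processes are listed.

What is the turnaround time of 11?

Timeline: | 10 0-1 | 11 1-2 | 10 2-3 | 12 3-4 | 13 4-5 | 11 5-6 | 10 6-7 | 14 7-8 | 12 8-9 | 13 9-10 | 11 10-11 | 15 11-12 | 16 12-13 | 10 13-14 | 14 14-15 | 12 15-16 | 13 16-17 | 11 17-18 | 15 18-19 | 16 19-20 | 10 20-21 | 12 21-22 | 13 22-23 | 11 23-24 | 15 24-25 | 16 25-26 | 10 26-27 | 12 27-28 | 13 28-29 | 11 29-30 | 16 30-31 | 10 31-32 | 12 32-33 | 16 33-34 | 10 34-35 | 12 35-36 | 16 36-38 |
Completion: 10=35  11=30  12=36  13=29  14=15  15=25  16=38
Turnaround (C−A): 10=35  11=30  12=34  13=27  14=11  15=18  16=31
Turnaround(11) = completion − arrival = 30 − 0 = 30

30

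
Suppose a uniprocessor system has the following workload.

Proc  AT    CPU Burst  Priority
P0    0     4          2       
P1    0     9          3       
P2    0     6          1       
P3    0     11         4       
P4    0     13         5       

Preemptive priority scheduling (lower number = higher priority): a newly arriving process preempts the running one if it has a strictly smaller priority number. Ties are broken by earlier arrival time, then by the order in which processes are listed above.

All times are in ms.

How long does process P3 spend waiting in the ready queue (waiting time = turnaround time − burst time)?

19

Timeline: | P2 0-6 | P0 6-10 | P1 10-19 | P3 19-30 | P4 30-43 |
Completion: P0=10  P1=19  P2=6  P3=30  P4=43
Waiting(P3) = turnaround − burst = 30 − 11 = 19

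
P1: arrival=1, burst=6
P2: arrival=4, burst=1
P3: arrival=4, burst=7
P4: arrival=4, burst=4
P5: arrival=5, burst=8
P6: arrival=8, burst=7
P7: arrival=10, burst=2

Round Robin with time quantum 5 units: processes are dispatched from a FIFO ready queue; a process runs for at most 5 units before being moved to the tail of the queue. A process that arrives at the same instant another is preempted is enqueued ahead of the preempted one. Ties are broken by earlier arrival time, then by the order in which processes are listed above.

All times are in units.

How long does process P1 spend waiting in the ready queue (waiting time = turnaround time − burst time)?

Timeline: | idle 0-1 | P1 1-6 | P2 6-7 | P3 7-12 | P4 12-16 | P5 16-21 | P1 21-22 | P6 22-27 | P7 27-29 | P3 29-31 | P5 31-34 | P6 34-36 |
Completion: P1=22  P2=7  P3=31  P4=16  P5=34  P6=36  P7=29
Turnaround (C−A): P1=21  P2=3  P3=27  P4=12  P5=29  P6=28  P7=19
Waiting(P1) = turnaround − burst = 21 − 6 = 15

15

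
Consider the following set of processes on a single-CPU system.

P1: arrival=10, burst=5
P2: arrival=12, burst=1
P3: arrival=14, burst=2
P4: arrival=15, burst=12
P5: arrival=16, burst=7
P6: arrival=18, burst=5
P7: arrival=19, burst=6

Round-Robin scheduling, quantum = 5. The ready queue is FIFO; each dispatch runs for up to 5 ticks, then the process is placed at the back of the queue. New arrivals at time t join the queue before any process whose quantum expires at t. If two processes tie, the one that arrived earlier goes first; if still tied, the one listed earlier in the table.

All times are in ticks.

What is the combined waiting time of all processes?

Timeline: | idle 0-10 | P1 10-15 | P2 15-16 | P3 16-18 | P4 18-23 | P5 23-28 | P6 28-33 | P7 33-38 | P4 38-43 | P5 43-45 | P7 45-46 | P4 46-48 |
Completion: P1=15  P2=16  P3=18  P4=48  P5=45  P6=33  P7=46
Waiting = turnaround − burst: P1=0, P2=3, P3=2, P4=21, P5=22, P6=10, P7=21
Total waiting = 0 + 3 + 2 + 21 + 22 + 10 + 21 = 79

79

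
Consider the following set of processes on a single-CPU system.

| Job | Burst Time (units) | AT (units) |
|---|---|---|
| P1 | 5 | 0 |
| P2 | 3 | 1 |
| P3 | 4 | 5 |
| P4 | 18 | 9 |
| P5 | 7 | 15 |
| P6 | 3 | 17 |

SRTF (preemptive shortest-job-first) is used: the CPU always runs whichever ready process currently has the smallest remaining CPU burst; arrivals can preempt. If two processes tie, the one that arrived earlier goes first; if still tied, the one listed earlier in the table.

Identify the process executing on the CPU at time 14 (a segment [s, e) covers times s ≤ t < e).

Gantt: | P1 0-1 | P2 1-4 | P1 4-8 | P3 8-12 | P4 12-15 | P5 15-17 | P6 17-20 | P5 20-25 | P4 25-40 |
Completion: P1=8  P2=4  P3=12  P4=40  P5=25  P6=20
Turnaround (C−A): P1=8  P2=3  P3=7  P4=31  P5=10  P6=3

P4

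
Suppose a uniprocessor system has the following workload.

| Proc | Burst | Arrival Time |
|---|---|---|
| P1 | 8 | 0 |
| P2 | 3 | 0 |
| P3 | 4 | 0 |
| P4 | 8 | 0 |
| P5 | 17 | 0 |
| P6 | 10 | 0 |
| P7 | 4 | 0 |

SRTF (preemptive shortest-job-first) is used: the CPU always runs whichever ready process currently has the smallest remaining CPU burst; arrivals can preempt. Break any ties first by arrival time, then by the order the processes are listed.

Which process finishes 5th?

P4

Gantt: | P2 0-3 | P3 3-7 | P7 7-11 | P1 11-19 | P4 19-27 | P6 27-37 | P5 37-54 |
Completion: P1=19  P2=3  P3=7  P4=27  P5=54  P6=37  P7=11
Finish order: P2 → P3 → P7 → P1 → P4 → P6 → P5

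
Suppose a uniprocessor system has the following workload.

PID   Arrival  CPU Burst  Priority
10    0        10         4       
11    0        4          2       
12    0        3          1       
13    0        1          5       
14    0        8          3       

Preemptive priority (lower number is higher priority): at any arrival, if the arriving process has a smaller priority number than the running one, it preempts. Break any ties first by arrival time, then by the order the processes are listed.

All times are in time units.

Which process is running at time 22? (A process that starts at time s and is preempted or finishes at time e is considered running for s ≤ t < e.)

10

Timeline: | 12 0-3 | 11 3-7 | 14 7-15 | 10 15-25 | 13 25-26 |
Completion: 10=25  11=7  12=3  13=26  14=15
Turnaround (C−A): 10=25  11=7  12=3  13=26  14=15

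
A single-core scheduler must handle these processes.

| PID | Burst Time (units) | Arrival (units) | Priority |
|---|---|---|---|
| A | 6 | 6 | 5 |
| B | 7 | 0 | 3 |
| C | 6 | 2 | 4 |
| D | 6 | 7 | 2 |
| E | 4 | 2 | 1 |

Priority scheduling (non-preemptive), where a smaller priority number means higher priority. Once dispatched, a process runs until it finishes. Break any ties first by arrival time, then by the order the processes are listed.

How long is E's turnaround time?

Schedule: | B 0-7 | E 7-11 | D 11-17 | C 17-23 | A 23-29 |
Completion: A=29  B=7  C=23  D=17  E=11
Turnaround(E) = completion − arrival = 11 − 2 = 9

9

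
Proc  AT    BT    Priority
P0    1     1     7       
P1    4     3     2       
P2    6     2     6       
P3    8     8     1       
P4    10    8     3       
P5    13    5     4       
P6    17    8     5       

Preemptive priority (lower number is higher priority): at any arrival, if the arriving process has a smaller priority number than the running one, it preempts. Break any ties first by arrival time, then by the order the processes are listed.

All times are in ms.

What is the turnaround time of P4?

14

Gantt: | idle 0-1 | P0 1-2 | idle 2-4 | P1 4-7 | P2 7-8 | P3 8-16 | P4 16-24 | P5 24-29 | P6 29-37 | P2 37-38 |
Completion: P0=2  P1=7  P2=38  P3=16  P4=24  P5=29  P6=37
Turnaround(P4) = completion − arrival = 24 − 10 = 14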